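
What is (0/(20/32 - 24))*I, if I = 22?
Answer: 0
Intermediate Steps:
(0/(20/32 - 24))*I = (0/(20/32 - 24))*22 = (0/(20*(1/32) - 24))*22 = (0/(5/8 - 24))*22 = (0/(-187/8))*22 = -8/187*0*22 = 0*22 = 0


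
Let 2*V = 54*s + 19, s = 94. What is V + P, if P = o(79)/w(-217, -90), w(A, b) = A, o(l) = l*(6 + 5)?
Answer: 1103877/434 ≈ 2543.5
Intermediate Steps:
o(l) = 11*l (o(l) = l*11 = 11*l)
V = 5095/2 (V = (54*94 + 19)/2 = (5076 + 19)/2 = (1/2)*5095 = 5095/2 ≈ 2547.5)
P = -869/217 (P = (11*79)/(-217) = 869*(-1/217) = -869/217 ≈ -4.0046)
V + P = 5095/2 - 869/217 = 1103877/434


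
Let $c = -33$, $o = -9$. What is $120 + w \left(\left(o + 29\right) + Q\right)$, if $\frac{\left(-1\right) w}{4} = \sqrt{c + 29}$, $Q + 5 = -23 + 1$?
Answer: $120 + 56 i \approx 120.0 + 56.0 i$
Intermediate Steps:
$Q = -27$ ($Q = -5 + \left(-23 + 1\right) = -5 - 22 = -27$)
$w = - 8 i$ ($w = - 4 \sqrt{-33 + 29} = - 4 \sqrt{-4} = - 4 \cdot 2 i = - 8 i \approx - 8.0 i$)
$120 + w \left(\left(o + 29\right) + Q\right) = 120 + - 8 i \left(\left(-9 + 29\right) - 27\right) = 120 + - 8 i \left(20 - 27\right) = 120 + - 8 i \left(-7\right) = 120 + 56 i$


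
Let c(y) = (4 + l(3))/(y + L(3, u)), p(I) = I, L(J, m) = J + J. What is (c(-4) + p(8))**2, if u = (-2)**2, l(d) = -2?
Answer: 81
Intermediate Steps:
u = 4
L(J, m) = 2*J
c(y) = 2/(6 + y) (c(y) = (4 - 2)/(y + 2*3) = 2/(y + 6) = 2/(6 + y))
(c(-4) + p(8))**2 = (2/(6 - 4) + 8)**2 = (2/2 + 8)**2 = (2*(1/2) + 8)**2 = (1 + 8)**2 = 9**2 = 81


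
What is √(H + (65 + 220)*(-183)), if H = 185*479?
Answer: 2*√9115 ≈ 190.95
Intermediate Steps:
H = 88615
√(H + (65 + 220)*(-183)) = √(88615 + (65 + 220)*(-183)) = √(88615 + 285*(-183)) = √(88615 - 52155) = √36460 = 2*√9115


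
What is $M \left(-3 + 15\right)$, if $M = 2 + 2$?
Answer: $48$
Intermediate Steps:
$M = 4$
$M \left(-3 + 15\right) = 4 \left(-3 + 15\right) = 4 \cdot 12 = 48$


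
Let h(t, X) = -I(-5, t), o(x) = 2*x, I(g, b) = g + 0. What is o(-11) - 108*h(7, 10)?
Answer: -562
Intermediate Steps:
I(g, b) = g
h(t, X) = 5 (h(t, X) = -1*(-5) = 5)
o(-11) - 108*h(7, 10) = 2*(-11) - 108*5 = -22 - 540 = -562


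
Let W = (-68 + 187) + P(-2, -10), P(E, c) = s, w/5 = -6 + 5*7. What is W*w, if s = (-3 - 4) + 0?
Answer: 16240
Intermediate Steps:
s = -7 (s = -7 + 0 = -7)
w = 145 (w = 5*(-6 + 5*7) = 5*(-6 + 35) = 5*29 = 145)
P(E, c) = -7
W = 112 (W = (-68 + 187) - 7 = 119 - 7 = 112)
W*w = 112*145 = 16240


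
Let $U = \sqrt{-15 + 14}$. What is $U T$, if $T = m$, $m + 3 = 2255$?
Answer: $2252 i \approx 2252.0 i$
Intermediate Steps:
$m = 2252$ ($m = -3 + 2255 = 2252$)
$T = 2252$
$U = i$ ($U = \sqrt{-1} = i \approx 1.0 i$)
$U T = i 2252 = 2252 i$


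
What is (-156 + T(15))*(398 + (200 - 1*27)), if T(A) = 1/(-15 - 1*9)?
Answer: -2138395/24 ≈ -89100.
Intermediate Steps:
T(A) = -1/24 (T(A) = 1/(-15 - 9) = 1/(-24) = -1/24)
(-156 + T(15))*(398 + (200 - 1*27)) = (-156 - 1/24)*(398 + (200 - 1*27)) = -3745*(398 + (200 - 27))/24 = -3745*(398 + 173)/24 = -3745/24*571 = -2138395/24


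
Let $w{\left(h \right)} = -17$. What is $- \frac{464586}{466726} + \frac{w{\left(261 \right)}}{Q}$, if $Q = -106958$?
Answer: $- \frac{24841627523}{24960039754} \approx -0.99526$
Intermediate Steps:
$- \frac{464586}{466726} + \frac{w{\left(261 \right)}}{Q} = - \frac{464586}{466726} - \frac{17}{-106958} = \left(-464586\right) \frac{1}{466726} - - \frac{17}{106958} = - \frac{232293}{233363} + \frac{17}{106958} = - \frac{24841627523}{24960039754}$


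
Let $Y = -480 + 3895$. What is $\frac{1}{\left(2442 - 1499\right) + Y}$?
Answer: $\frac{1}{4358} \approx 0.00022946$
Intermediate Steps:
$Y = 3415$
$\frac{1}{\left(2442 - 1499\right) + Y} = \frac{1}{\left(2442 - 1499\right) + 3415} = \frac{1}{943 + 3415} = \frac{1}{4358}$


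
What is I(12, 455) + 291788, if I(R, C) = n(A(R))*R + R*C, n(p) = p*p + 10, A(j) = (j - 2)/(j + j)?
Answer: 3568441/12 ≈ 2.9737e+5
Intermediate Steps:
A(j) = (-2 + j)/(2*j) (A(j) = (-2 + j)/((2*j)) = (-2 + j)*(1/(2*j)) = (-2 + j)/(2*j))
n(p) = 10 + p² (n(p) = p² + 10 = 10 + p²)
I(R, C) = C*R + R*(10 + (-2 + R)²/(4*R²)) (I(R, C) = (10 + ((-2 + R)/(2*R))²)*R + R*C = (10 + (-2 + R)²/(4*R²))*R + C*R = R*(10 + (-2 + R)²/(4*R²)) + C*R = C*R + R*(10 + (-2 + R)²/(4*R²)))
I(12, 455) + 291788 = (10*12 + 455*12 + (¼)*(-2 + 12)²/12) + 291788 = (120 + 5460 + (¼)*(1/12)*10²) + 291788 = (120 + 5460 + (¼)*(1/12)*100) + 291788 = (120 + 5460 + 25/12) + 291788 = 66985/12 + 291788 = 3568441/12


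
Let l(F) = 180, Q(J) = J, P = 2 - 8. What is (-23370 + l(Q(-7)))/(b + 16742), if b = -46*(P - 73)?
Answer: -3865/3396 ≈ -1.1381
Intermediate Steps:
P = -6
b = 3634 (b = -46*(-6 - 73) = -46*(-79) = 3634)
(-23370 + l(Q(-7)))/(b + 16742) = (-23370 + 180)/(3634 + 16742) = -23190/20376 = -23190*1/20376 = -3865/3396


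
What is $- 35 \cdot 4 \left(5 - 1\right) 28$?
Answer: $-15680$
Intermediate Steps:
$- 35 \cdot 4 \left(5 - 1\right) 28 = - 35 \cdot 4 \cdot 4 \cdot 28 = \left(-35\right) 16 \cdot 28 = \left(-560\right) 28 = -15680$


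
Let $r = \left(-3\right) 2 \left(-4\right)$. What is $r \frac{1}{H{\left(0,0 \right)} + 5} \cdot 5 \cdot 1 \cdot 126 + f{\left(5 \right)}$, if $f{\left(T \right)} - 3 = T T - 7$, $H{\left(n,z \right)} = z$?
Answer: $3045$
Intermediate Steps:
$f{\left(T \right)} = -4 + T^{2}$ ($f{\left(T \right)} = 3 + \left(T T - 7\right) = 3 + \left(T^{2} - 7\right) = 3 + \left(-7 + T^{2}\right) = -4 + T^{2}$)
$r = 24$ ($r = \left(-6\right) \left(-4\right) = 24$)
$r \frac{1}{H{\left(0,0 \right)} + 5} \cdot 5 \cdot 1 \cdot 126 + f{\left(5 \right)} = 24 \frac{1}{0 + 5} \cdot 5 \cdot 1 \cdot 126 - \left(4 - 5^{2}\right) = 24 \cdot \frac{1}{5} \cdot 5 \cdot 1 \cdot 126 + \left(-4 + 25\right) = 24 \cdot \frac{1}{5} \cdot 5 \cdot 1 \cdot 126 + 21 = 24 \cdot 1 \cdot 1 \cdot 126 + 21 = 24 \cdot 1 \cdot 126 + 21 = 24 \cdot 126 + 21 = 3024 + 21 = 3045$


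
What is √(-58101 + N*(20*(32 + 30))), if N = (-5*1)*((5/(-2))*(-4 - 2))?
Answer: 3*I*√16789 ≈ 388.72*I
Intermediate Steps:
N = -75 (N = -5*5*(-½)*(-6) = -(-25)*(-6)/2 = -5*15 = -75)
√(-58101 + N*(20*(32 + 30))) = √(-58101 - 1500*(32 + 30)) = √(-58101 - 1500*62) = √(-58101 - 75*1240) = √(-58101 - 93000) = √(-151101) = 3*I*√16789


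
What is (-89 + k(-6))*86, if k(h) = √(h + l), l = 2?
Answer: -7654 + 172*I ≈ -7654.0 + 172.0*I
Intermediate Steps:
k(h) = √(2 + h) (k(h) = √(h + 2) = √(2 + h))
(-89 + k(-6))*86 = (-89 + √(2 - 6))*86 = (-89 + √(-4))*86 = (-89 + 2*I)*86 = -7654 + 172*I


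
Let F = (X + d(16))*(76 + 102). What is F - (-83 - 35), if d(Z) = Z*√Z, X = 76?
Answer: 25038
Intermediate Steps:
d(Z) = Z^(3/2)
F = 24920 (F = (76 + 16^(3/2))*(76 + 102) = (76 + 64)*178 = 140*178 = 24920)
F - (-83 - 35) = 24920 - (-83 - 35) = 24920 - 1*(-118) = 24920 + 118 = 25038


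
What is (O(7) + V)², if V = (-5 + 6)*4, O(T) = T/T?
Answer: 25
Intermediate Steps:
O(T) = 1
V = 4 (V = 1*4 = 4)
(O(7) + V)² = (1 + 4)² = 5² = 25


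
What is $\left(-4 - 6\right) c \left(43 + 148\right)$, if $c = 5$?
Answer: $-9550$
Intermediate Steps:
$\left(-4 - 6\right) c \left(43 + 148\right) = \left(-4 - 6\right) 5 \left(43 + 148\right) = \left(-10\right) 5 \cdot 191 = \left(-50\right) 191 = -9550$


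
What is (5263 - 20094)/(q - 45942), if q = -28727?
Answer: 14831/74669 ≈ 0.19862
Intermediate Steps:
(5263 - 20094)/(q - 45942) = (5263 - 20094)/(-28727 - 45942) = -14831/(-74669) = -14831*(-1/74669) = 14831/74669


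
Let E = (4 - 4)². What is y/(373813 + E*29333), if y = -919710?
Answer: -83610/33983 ≈ -2.4603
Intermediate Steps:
E = 0 (E = 0² = 0)
y/(373813 + E*29333) = -919710/(373813 + 0*29333) = -919710/(373813 + 0) = -919710/373813 = -919710*1/373813 = -83610/33983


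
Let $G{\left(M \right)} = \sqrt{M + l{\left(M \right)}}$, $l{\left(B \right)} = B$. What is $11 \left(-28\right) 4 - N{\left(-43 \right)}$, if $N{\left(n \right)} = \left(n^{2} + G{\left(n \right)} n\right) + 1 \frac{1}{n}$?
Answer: $- \frac{132482}{43} + 43 i \sqrt{86} \approx -3081.0 + 398.77 i$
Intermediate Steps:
$G{\left(M \right)} = \sqrt{2} \sqrt{M}$ ($G{\left(M \right)} = \sqrt{M + M} = \sqrt{2 M} = \sqrt{2} \sqrt{M}$)
$N{\left(n \right)} = \frac{1}{n} + n^{2} + \sqrt{2} n^{\frac{3}{2}}$ ($N{\left(n \right)} = \left(n^{2} + \sqrt{2} \sqrt{n} n\right) + 1 \frac{1}{n} = \left(n^{2} + \sqrt{2} n^{\frac{3}{2}}\right) + \frac{1}{n} = \frac{1}{n} + n^{2} + \sqrt{2} n^{\frac{3}{2}}$)
$11 \left(-28\right) 4 - N{\left(-43 \right)} = 11 \left(-28\right) 4 - \frac{1 + \left(-43\right)^{3} + \sqrt{2} \left(-43\right)^{\frac{5}{2}}}{-43} = \left(-308\right) 4 - - \frac{1 - 79507 + \sqrt{2} \cdot 1849 i \sqrt{43}}{43} = -1232 - - \frac{1 - 79507 + 1849 i \sqrt{86}}{43} = -1232 - - \frac{-79506 + 1849 i \sqrt{86}}{43} = -1232 - \left(\frac{79506}{43} - 43 i \sqrt{86}\right) = - \frac{132482}{43} + 43 i \sqrt{86}$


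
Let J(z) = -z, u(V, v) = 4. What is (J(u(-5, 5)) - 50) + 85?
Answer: 31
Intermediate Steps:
(J(u(-5, 5)) - 50) + 85 = (-1*4 - 50) + 85 = (-4 - 50) + 85 = -54 + 85 = 31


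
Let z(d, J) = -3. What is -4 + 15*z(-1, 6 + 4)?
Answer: -49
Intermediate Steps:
-4 + 15*z(-1, 6 + 4) = -4 + 15*(-3) = -4 - 45 = -49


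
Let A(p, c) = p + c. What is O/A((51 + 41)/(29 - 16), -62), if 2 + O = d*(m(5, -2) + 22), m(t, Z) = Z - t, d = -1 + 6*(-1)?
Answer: 1391/714 ≈ 1.9482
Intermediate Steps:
d = -7 (d = -1 - 6 = -7)
O = -107 (O = -2 - 7*((-2 - 1*5) + 22) = -2 - 7*((-2 - 5) + 22) = -2 - 7*(-7 + 22) = -2 - 7*15 = -2 - 105 = -107)
A(p, c) = c + p
O/A((51 + 41)/(29 - 16), -62) = -107/(-62 + (51 + 41)/(29 - 16)) = -107/(-62 + 92/13) = -107/(-714/13) = -107*(-13/714) = 1391/714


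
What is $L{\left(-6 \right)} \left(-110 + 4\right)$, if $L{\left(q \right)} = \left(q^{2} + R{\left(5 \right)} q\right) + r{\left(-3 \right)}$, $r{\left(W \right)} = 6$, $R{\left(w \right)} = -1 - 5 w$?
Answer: $-20988$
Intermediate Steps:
$L{\left(q \right)} = 6 + q^{2} - 26 q$ ($L{\left(q \right)} = \left(q^{2} + \left(-1 - 25\right) q\right) + 6 = \left(q^{2} - 26 q\right) + 6 = 6 + q^{2} - 26 q$)
$L{\left(-6 \right)} \left(-110 + 4\right) = \left(6 + \left(-6\right)^{2} - -156\right) \left(-110 + 4\right) = \left(6 + 36 + 156\right) \left(-106\right) = 198 \left(-106\right) = -20988$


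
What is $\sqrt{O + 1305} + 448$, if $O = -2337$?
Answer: $448 + 2 i \sqrt{258} \approx 448.0 + 32.125 i$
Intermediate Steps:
$\sqrt{O + 1305} + 448 = \sqrt{-2337 + 1305} + 448 = \sqrt{-1032} + 448 = 2 i \sqrt{258} + 448 = 448 + 2 i \sqrt{258}$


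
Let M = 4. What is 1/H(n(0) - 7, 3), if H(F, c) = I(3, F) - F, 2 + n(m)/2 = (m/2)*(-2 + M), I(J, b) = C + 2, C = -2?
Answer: 1/11 ≈ 0.090909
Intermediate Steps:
I(J, b) = 0 (I(J, b) = -2 + 2 = 0)
n(m) = -4 + 2*m (n(m) = -4 + 2*((m/2)*(-2 + 4)) = -4 + 2*((m*(½))*2) = -4 + 2*((m/2)*2) = -4 + 2*m)
H(F, c) = -F (H(F, c) = 0 - F = -F)
1/H(n(0) - 7, 3) = 1/(-((-4 + 2*0) - 7)) = 1/(-((-4 + 0) - 7)) = 1/(-(-4 - 7)) = 1/(-1*(-11)) = 1/11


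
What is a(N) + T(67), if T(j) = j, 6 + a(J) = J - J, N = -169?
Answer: 61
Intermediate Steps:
a(J) = -6 (a(J) = -6 + (J - J) = -6 + 0 = -6)
a(N) + T(67) = -6 + 67 = 61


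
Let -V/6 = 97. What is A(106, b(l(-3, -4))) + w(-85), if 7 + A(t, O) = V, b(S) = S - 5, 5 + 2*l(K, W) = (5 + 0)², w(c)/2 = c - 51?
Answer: -861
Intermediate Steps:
w(c) = -102 + 2*c (w(c) = 2*(c - 51) = 2*(-51 + c) = -102 + 2*c)
V = -582 (V = -6*97 = -582)
l(K, W) = 10 (l(K, W) = -5/2 + (5 + 0)²/2 = -5/2 + (½)*5² = -5/2 + (½)*25 = -5/2 + 25/2 = 10)
b(S) = -5 + S
A(t, O) = -589 (A(t, O) = -7 - 582 = -589)
A(106, b(l(-3, -4))) + w(-85) = -589 + (-102 + 2*(-85)) = -589 + (-102 - 170) = -589 - 272 = -861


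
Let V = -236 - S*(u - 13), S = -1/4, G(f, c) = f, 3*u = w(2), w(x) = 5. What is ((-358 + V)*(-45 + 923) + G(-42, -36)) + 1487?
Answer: -1567724/3 ≈ -5.2257e+5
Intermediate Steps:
u = 5/3 (u = (⅓)*5 = 5/3 ≈ 1.6667)
S = -¼ (S = -1*¼ = -¼ ≈ -0.25000)
V = -1433/6 (V = -236 - (-1)*(5/3 - 13)/4 = -236 - (-1)*(-34)/(4*3) = -236 - 1*17/6 = -236 - 17/6 = -1433/6 ≈ -238.83)
((-358 + V)*(-45 + 923) + G(-42, -36)) + 1487 = ((-358 - 1433/6)*(-45 + 923) - 42) + 1487 = (-3581/6*878 - 42) + 1487 = (-1572059/3 - 42) + 1487 = -1572185/3 + 1487 = -1567724/3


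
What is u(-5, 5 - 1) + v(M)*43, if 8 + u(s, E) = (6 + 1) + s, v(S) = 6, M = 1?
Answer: 252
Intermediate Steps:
u(s, E) = -1 + s (u(s, E) = -8 + ((6 + 1) + s) = -8 + (7 + s) = -1 + s)
u(-5, 5 - 1) + v(M)*43 = (-1 - 5) + 6*43 = -6 + 258 = 252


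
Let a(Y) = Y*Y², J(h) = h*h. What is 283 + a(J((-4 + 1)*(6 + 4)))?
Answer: 729000283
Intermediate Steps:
J(h) = h²
a(Y) = Y³
283 + a(J((-4 + 1)*(6 + 4))) = 283 + (((-4 + 1)*(6 + 4))²)³ = 283 + ((-3*10)²)³ = 283 + ((-30)²)³ = 283 + 900³ = 283 + 729000000 = 729000283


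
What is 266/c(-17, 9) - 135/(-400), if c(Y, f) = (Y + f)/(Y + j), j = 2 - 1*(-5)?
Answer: 26627/80 ≈ 332.84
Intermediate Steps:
j = 7 (j = 2 + 5 = 7)
c(Y, f) = (Y + f)/(7 + Y) (c(Y, f) = (Y + f)/(Y + 7) = (Y + f)/(7 + Y))
266/c(-17, 9) - 135/(-400) = 266/(((-17 + 9)/(7 - 17))) - 135/(-400) = 266/((-8/(-10))) - 135*(-1/400) = 266/((-1/10*(-8))) + 27/80 = 266/(4/5) + 27/80 = 266*(5/4) + 27/80 = 665/2 + 27/80 = 26627/80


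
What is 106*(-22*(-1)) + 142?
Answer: 2474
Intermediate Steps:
106*(-22*(-1)) + 142 = 106*22 + 142 = 2332 + 142 = 2474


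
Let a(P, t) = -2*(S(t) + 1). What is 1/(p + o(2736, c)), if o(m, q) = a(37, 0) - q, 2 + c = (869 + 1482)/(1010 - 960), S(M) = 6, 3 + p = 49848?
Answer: 50/2489299 ≈ 2.0086e-5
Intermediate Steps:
p = 49845 (p = -3 + 49848 = 49845)
a(P, t) = -14 (a(P, t) = -2*(6 + 1) = -2*7 = -14)
c = 2251/50 (c = -2 + (869 + 1482)/(1010 - 960) = -2 + 2351/50 = 2251/50 ≈ 45.020)
o(m, q) = -14 - q
1/(p + o(2736, c)) = 1/(49845 + (-14 - 1*2251/50)) = 1/(49845 + (-14 - 2251/50)) = 1/(49845 - 2951/50) = 1/(2489299/50) = 50/2489299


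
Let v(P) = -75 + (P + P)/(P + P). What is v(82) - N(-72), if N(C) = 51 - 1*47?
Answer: -78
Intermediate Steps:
N(C) = 4 (N(C) = 51 - 47 = 4)
v(P) = -74 (v(P) = -75 + (2*P)/((2*P)) = -75 + (2*P)*(1/(2*P)) = -75 + 1 = -74)
v(82) - N(-72) = -74 - 1*4 = -74 - 4 = -78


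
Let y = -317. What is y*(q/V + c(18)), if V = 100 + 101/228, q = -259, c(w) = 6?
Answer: -24838218/22901 ≈ -1084.6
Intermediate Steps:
V = 22901/228 (V = 100 + 101*(1/228) = 100 + 101/228 = 22901/228 ≈ 100.44)
y*(q/V + c(18)) = -317*(-259/22901/228 + 6) = -317*(-259*228/22901 + 6) = -317*(-59052/22901 + 6) = -317*78354/22901 = -24838218/22901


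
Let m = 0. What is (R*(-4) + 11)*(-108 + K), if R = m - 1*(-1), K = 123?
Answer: 105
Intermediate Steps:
R = 1 (R = 0 - 1*(-1) = 0 + 1 = 1)
(R*(-4) + 11)*(-108 + K) = (1*(-4) + 11)*(-108 + 123) = (-4 + 11)*15 = 7*15 = 105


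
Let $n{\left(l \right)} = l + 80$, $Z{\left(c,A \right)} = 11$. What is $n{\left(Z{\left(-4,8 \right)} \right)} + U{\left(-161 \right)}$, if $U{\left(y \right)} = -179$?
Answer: $-88$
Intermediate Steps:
$n{\left(l \right)} = 80 + l$
$n{\left(Z{\left(-4,8 \right)} \right)} + U{\left(-161 \right)} = \left(80 + 11\right) - 179 = 91 - 179 = -88$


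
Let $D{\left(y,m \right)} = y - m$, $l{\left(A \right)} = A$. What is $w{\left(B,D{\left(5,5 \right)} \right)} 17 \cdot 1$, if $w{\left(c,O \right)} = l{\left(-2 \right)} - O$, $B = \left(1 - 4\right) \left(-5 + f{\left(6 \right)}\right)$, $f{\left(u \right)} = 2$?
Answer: $-34$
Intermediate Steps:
$B = 9$ ($B = \left(1 - 4\right) \left(-5 + 2\right) = \left(-3\right) \left(-3\right) = 9$)
$w{\left(c,O \right)} = -2 - O$
$w{\left(B,D{\left(5,5 \right)} \right)} 17 \cdot 1 = \left(-2 - \left(5 - 5\right)\right) 17 \cdot 1 = \left(-2 - 0\right) 17 \cdot 1 = \left(-2 + 0\right) 17 \cdot 1 = \left(-2\right) 17 \cdot 1 = \left(-34\right) 1 = -34$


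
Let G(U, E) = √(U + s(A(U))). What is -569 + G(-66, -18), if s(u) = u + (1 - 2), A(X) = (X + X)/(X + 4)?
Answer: -569 + I*√62341/31 ≈ -569.0 + 8.0542*I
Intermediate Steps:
A(X) = 2*X/(4 + X) (A(X) = (2*X)/(4 + X) = 2*X/(4 + X))
s(u) = -1 + u (s(u) = u - 1 = -1 + u)
G(U, E) = √(-1 + U + 2*U/(4 + U)) (G(U, E) = √(U + (-1 + 2*U/(4 + U))) = √(-1 + U + 2*U/(4 + U)))
-569 + G(-66, -18) = -569 + √((-4 - 66 - 66*(4 - 66))/(4 - 66)) = -569 + √((-4 - 66 - 66*(-62))/(-62)) = -569 + √(-(-4 - 66 + 4092)/62) = -569 + √(-1/62*4022) = -569 + √(-2011/31) = -569 + I*√62341/31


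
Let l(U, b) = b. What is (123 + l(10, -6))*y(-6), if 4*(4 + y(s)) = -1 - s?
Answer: -1287/4 ≈ -321.75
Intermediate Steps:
y(s) = -17/4 - s/4 (y(s) = -4 + (-1 - s)/4 = -4 + (-¼ - s/4) = -17/4 - s/4)
(123 + l(10, -6))*y(-6) = (123 - 6)*(-17/4 - ¼*(-6)) = 117*(-17/4 + 3/2) = 117*(-11/4) = -1287/4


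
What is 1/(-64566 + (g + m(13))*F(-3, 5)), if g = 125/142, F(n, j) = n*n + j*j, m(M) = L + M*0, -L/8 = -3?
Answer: -71/4524125 ≈ -1.5694e-5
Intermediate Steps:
L = 24 (L = -8*(-3) = 24)
m(M) = 24 (m(M) = 24 + M*0 = 24 + 0 = 24)
F(n, j) = j² + n² (F(n, j) = n² + j² = j² + n²)
g = 125/142 (g = 125*(1/142) = 125/142 ≈ 0.88028)
1/(-64566 + (g + m(13))*F(-3, 5)) = 1/(-64566 + (125/142 + 24)*(5² + (-3)²)) = 1/(-64566 + 3533*(25 + 9)/142) = 1/(-64566 + (3533/142)*34) = 1/(-64566 + 60061/71) = 1/(-4524125/71) = -71/4524125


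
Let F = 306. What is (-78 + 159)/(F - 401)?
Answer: -81/95 ≈ -0.85263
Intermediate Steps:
(-78 + 159)/(F - 401) = (-78 + 159)/(306 - 401) = 81/(-95) = 81*(-1/95) = -81/95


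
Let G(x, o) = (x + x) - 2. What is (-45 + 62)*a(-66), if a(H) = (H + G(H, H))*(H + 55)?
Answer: 37400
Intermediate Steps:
G(x, o) = -2 + 2*x (G(x, o) = 2*x - 2 = -2 + 2*x)
a(H) = (-2 + 3*H)*(55 + H) (a(H) = (H + (-2 + 2*H))*(H + 55) = (-2 + 3*H)*(55 + H))
(-45 + 62)*a(-66) = (-45 + 62)*(-110 + 3*(-66)**2 + 163*(-66)) = 17*(-110 + 3*4356 - 10758) = 17*(-110 + 13068 - 10758) = 17*2200 = 37400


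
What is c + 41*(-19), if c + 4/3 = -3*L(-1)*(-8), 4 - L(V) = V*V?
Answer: -2125/3 ≈ -708.33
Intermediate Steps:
L(V) = 4 - V**2 (L(V) = 4 - V*V = 4 - V**2)
c = 212/3 (c = -4/3 - 3*(4 - 1*(-1)**2)*(-8) = -4/3 - 3*(4 - 1*1)*(-8) = -4/3 - 3*(4 - 1)*(-8) = -4/3 - 9*(-8) = -4/3 - 3*(-24) = -4/3 + 72 = 212/3 ≈ 70.667)
c + 41*(-19) = 212/3 + 41*(-19) = 212/3 - 779 = -2125/3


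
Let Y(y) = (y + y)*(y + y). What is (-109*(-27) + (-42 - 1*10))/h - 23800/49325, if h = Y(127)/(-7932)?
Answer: -11326273777/31822517 ≈ -355.92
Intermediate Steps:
Y(y) = 4*y² (Y(y) = (2*y)*(2*y) = 4*y²)
h = -16129/1983 (h = (4*127²)/(-7932) = (4*16129)*(-1/7932) = 64516*(-1/7932) = -16129/1983 ≈ -8.1336)
(-109*(-27) + (-42 - 1*10))/h - 23800/49325 = (-109*(-27) + (-42 - 1*10))/(-16129/1983) - 23800/49325 = (2943 + (-42 - 10))*(-1983/16129) - 23800*1/49325 = (2943 - 52)*(-1983/16129) - 952/1973 = 2891*(-1983/16129) - 952/1973 = -5732853/16129 - 952/1973 = -11326273777/31822517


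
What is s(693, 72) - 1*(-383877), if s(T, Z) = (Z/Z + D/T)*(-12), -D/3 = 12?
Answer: 29557653/77 ≈ 3.8387e+5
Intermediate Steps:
D = -36 (D = -3*12 = -36)
s(T, Z) = -12 + 432/T (s(T, Z) = (Z/Z - 36/T)*(-12) = (1 - 36/T)*(-12) = -12 + 432/T)
s(693, 72) - 1*(-383877) = (-12 + 432/693) - 1*(-383877) = (-12 + 432*(1/693)) + 383877 = (-12 + 48/77) + 383877 = -876/77 + 383877 = 29557653/77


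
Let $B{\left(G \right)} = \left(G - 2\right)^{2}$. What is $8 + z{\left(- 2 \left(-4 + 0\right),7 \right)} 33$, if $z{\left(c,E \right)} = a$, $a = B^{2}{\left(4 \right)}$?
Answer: $536$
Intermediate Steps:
$B{\left(G \right)} = \left(-2 + G\right)^{2}$
$a = 16$ ($a = \left(\left(-2 + 4\right)^{2}\right)^{2} = \left(2^{2}\right)^{2} = 4^{2} = 16$)
$z{\left(c,E \right)} = 16$
$8 + z{\left(- 2 \left(-4 + 0\right),7 \right)} 33 = 8 + 16 \cdot 33 = 8 + 528 = 536$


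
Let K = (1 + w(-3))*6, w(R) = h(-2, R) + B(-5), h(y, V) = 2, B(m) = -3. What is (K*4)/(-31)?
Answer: 0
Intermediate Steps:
w(R) = -1 (w(R) = 2 - 3 = -1)
K = 0 (K = (1 - 1)*6 = 0*6 = 0)
(K*4)/(-31) = (0*4)/(-31) = 0*(-1/31) = 0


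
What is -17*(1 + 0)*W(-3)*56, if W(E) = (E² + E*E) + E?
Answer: -14280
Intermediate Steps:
W(E) = E + 2*E² (W(E) = (E² + E²) + E = 2*E² + E = E + 2*E²)
-17*(1 + 0)*W(-3)*56 = -17*(1 + 0)*(-3*(1 + 2*(-3)))*56 = -17*(-3*(1 - 6))*56 = -17*(-3*(-5))*56 = -17*15*56 = -255*56 = -14280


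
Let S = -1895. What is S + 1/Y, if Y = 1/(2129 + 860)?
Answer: 1094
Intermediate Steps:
Y = 1/2989 ≈ 0.00033456
S + 1/Y = -1895 + 1/(1/2989) = -1895 + 2989 = 1094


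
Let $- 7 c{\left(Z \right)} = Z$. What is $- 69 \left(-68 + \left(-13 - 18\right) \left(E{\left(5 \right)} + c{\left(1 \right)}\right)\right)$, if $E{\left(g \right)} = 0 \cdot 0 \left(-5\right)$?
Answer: $\frac{30705}{7} \approx 4386.4$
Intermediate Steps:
$c{\left(Z \right)} = - \frac{Z}{7}$
$E{\left(g \right)} = 0$ ($E{\left(g \right)} = 0 \left(-5\right) = 0$)
$- 69 \left(-68 + \left(-13 - 18\right) \left(E{\left(5 \right)} + c{\left(1 \right)}\right)\right) = - 69 \left(-68 + \left(-13 - 18\right) \left(0 - \frac{1}{7}\right)\right) = - 69 \left(-68 - 31 \left(0 - \frac{1}{7}\right)\right) = - 69 \left(-68 - - \frac{31}{7}\right) = - 69 \left(-68 + \frac{31}{7}\right) = \left(-69\right) \left(- \frac{445}{7}\right) = \frac{30705}{7}$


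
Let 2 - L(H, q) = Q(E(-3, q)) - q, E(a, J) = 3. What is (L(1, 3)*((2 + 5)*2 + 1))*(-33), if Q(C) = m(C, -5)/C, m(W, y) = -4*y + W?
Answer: 1320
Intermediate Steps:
m(W, y) = W - 4*y
Q(C) = (20 + C)/C (Q(C) = (C - 4*(-5))/C = (C + 20)/C = (20 + C)/C)
L(H, q) = -17/3 + q (L(H, q) = 2 - ((20 + 3)/3 - q) = 2 - ((1/3)*23 - q) = 2 - (23/3 - q) = 2 + (-23/3 + q) = -17/3 + q)
(L(1, 3)*((2 + 5)*2 + 1))*(-33) = ((-17/3 + 3)*((2 + 5)*2 + 1))*(-33) = -8*(7*2 + 1)/3*(-33) = -8*(14 + 1)/3*(-33) = -8/3*15*(-33) = -40*(-33) = 1320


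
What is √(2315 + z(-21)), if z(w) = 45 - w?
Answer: √2381 ≈ 48.795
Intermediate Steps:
√(2315 + z(-21)) = √(2315 + (45 - 1*(-21))) = √(2315 + (45 + 21)) = √(2315 + 66) = √2381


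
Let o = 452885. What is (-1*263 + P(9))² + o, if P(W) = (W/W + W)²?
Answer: 479454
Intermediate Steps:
P(W) = (1 + W)²
(-1*263 + P(9))² + o = (-1*263 + (1 + 9)²)² + 452885 = (-263 + 10²)² + 452885 = (-263 + 100)² + 452885 = (-163)² + 452885 = 26569 + 452885 = 479454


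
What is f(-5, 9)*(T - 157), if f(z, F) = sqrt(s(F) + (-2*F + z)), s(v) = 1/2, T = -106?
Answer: -789*I*sqrt(10)/2 ≈ -1247.5*I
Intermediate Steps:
s(v) = 1/2
f(z, F) = sqrt(1/2 + z - 2*F) (f(z, F) = sqrt(1/2 + (-2*F + z)) = sqrt(1/2 + (z - 2*F)) = sqrt(1/2 + z - 2*F))
f(-5, 9)*(T - 157) = (sqrt(2 - 8*9 + 4*(-5))/2)*(-106 - 157) = (sqrt(2 - 72 - 20)/2)*(-263) = (sqrt(-90)/2)*(-263) = ((3*I*sqrt(10))/2)*(-263) = (3*I*sqrt(10)/2)*(-263) = -789*I*sqrt(10)/2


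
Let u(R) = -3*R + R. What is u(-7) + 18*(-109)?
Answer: -1948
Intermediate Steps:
u(R) = -2*R
u(-7) + 18*(-109) = -2*(-7) + 18*(-109) = 14 - 1962 = -1948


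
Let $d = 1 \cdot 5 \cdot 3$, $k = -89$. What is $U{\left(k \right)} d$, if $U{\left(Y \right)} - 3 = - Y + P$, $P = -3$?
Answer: $1335$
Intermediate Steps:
$d = 15$ ($d = 5 \cdot 3 = 15$)
$U{\left(Y \right)} = - Y$ ($U{\left(Y \right)} = 3 - \left(3 + Y\right) = - Y$)
$U{\left(k \right)} d = \left(-1\right) \left(-89\right) 15 = 89 \cdot 15 = 1335$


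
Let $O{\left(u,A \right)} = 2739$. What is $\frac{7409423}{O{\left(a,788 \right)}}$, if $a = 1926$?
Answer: $\frac{7409423}{2739} \approx 2705.2$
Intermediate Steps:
$\frac{7409423}{O{\left(a,788 \right)}} = \frac{7409423}{2739}$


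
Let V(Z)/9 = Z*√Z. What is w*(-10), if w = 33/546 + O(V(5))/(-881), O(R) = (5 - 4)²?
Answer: -47545/80171 ≈ -0.59305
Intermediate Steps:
V(Z) = 9*Z^(3/2) (V(Z) = 9*(Z*√Z) = 9*Z^(3/2))
O(R) = 1 (O(R) = 1² = 1)
w = 9509/160342 (w = 33/546 + 1/(-881) = 33*(1/546) + 1*(-1/881) = 11/182 - 1/881 = 9509/160342 ≈ 0.059304)
w*(-10) = (9509/160342)*(-10) = -47545/80171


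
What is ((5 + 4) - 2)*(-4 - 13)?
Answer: -119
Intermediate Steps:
((5 + 4) - 2)*(-4 - 13) = (9 - 2)*(-17) = 7*(-17) = -119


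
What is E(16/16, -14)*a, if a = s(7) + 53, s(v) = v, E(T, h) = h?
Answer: -840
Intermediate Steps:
a = 60 (a = 7 + 53 = 60)
E(16/16, -14)*a = -14*60 = -840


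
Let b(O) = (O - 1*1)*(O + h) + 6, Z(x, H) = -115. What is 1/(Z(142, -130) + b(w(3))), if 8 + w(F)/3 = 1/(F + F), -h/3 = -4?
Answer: 4/691 ≈ 0.0057887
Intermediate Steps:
h = 12 (h = -3*(-4) = 12)
w(F) = -24 + 3/(2*F) (w(F) = -24 + 3/(F + F) = -24 + 3/((2*F)) = -24 + 3*(1/(2*F)) = -24 + 3/(2*F))
b(O) = 6 + (-1 + O)*(12 + O) (b(O) = (O - 1*1)*(O + 12) + 6 = (O - 1)*(12 + O) + 6 = (-1 + O)*(12 + O) + 6 = 6 + (-1 + O)*(12 + O))
1/(Z(142, -130) + b(w(3))) = 1/(-115 + (-6 + (-24 + (3/2)/3)² + 11*(-24 + (3/2)/3))) = 1/(-115 + (-6 + (-24 + (3/2)*(⅓))² + 11*(-24 + (3/2)*(⅓)))) = 1/(-115 + (-6 + (-24 + ½)² + 11*(-24 + ½))) = 1/(-115 + (-6 + (-47/2)² + 11*(-47/2))) = 1/(-115 + (-6 + 2209/4 - 517/2)) = 1/(-115 + 1151/4) = 1/(691/4) = 4/691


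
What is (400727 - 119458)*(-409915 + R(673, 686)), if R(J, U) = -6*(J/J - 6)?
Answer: -115287944065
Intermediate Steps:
R(J, U) = 30 (R(J, U) = -6*(1 - 6) = -6*(-5) = 30)
(400727 - 119458)*(-409915 + R(673, 686)) = (400727 - 119458)*(-409915 + 30) = 281269*(-409885) = -115287944065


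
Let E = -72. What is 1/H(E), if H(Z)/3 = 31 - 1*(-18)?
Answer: 1/147 ≈ 0.0068027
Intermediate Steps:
H(Z) = 147 (H(Z) = 3*(31 - 1*(-18)) = 3*(31 + 18) = 3*49 = 147)
1/H(E) = 1/147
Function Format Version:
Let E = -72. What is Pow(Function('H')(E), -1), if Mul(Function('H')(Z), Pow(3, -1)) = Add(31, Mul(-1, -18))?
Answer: Rational(1, 147) ≈ 0.0068027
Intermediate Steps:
Function('H')(Z) = 147 (Function('H')(Z) = Mul(3, Add(31, Mul(-1, -18))) = Mul(3, Add(31, 18)) = Mul(3, 49) = 147)
Pow(Function('H')(E), -1) = Pow(147, -1) = Rational(1, 147)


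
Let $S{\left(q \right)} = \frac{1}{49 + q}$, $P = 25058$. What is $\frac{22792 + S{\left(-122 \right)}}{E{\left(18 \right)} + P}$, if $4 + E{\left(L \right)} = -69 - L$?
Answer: $\frac{1663815}{1822591} \approx 0.91288$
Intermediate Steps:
$E{\left(L \right)} = -73 - L$ ($E{\left(L \right)} = -4 - \left(69 + L\right) = -73 - L$)
$\frac{22792 + S{\left(-122 \right)}}{E{\left(18 \right)} + P} = \frac{22792 + \frac{1}{49 - 122}}{\left(-73 - 18\right) + 25058} = \frac{22792 + \frac{1}{-73}}{\left(-73 - 18\right) + 25058} = \frac{22792 - \frac{1}{73}}{-91 + 25058} = \frac{1663815}{73 \cdot 24967} = \frac{1663815}{73} \cdot \frac{1}{24967} = \frac{1663815}{1822591}$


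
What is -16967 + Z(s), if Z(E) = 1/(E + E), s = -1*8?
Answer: -271473/16 ≈ -16967.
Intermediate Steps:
s = -8
Z(E) = 1/(2*E)
-16967 + Z(s) = -16967 + (½)/(-8) = -16967 + (½)*(-⅛) = -16967 - 1/16 = -271473/16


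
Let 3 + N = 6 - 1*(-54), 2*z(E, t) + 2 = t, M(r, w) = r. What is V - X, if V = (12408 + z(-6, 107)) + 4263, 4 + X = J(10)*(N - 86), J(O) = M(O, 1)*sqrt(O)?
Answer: 33455/2 + 290*sqrt(10) ≈ 17645.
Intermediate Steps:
z(E, t) = -1 + t/2
N = 57 (N = -3 + (6 - 1*(-54)) = -3 + (6 + 54) = -3 + 60 = 57)
J(O) = O**(3/2) (J(O) = O*sqrt(O) = O**(3/2))
X = -4 - 290*sqrt(10) (X = -4 + 10**(3/2)*(57 - 86) = -4 + (10*sqrt(10))*(-29) = -4 - 290*sqrt(10) ≈ -921.06)
V = 33447/2 (V = (12408 + (-1 + (1/2)*107)) + 4263 = (12408 + (-1 + 107/2)) + 4263 = (12408 + 105/2) + 4263 = 24921/2 + 4263 = 33447/2 ≈ 16724.)
V - X = 33447/2 - (-4 - 290*sqrt(10)) = 33447/2 + (4 + 290*sqrt(10)) = 33455/2 + 290*sqrt(10)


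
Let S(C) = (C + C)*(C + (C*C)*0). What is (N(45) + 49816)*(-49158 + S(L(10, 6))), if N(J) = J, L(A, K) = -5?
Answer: -2448573988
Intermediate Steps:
S(C) = 2*C² (S(C) = (2*C)*(C + C²*0) = (2*C)*(C + 0) = (2*C)*C = 2*C²)
(N(45) + 49816)*(-49158 + S(L(10, 6))) = (45 + 49816)*(-49158 + 2*(-5)²) = 49861*(-49158 + 2*25) = 49861*(-49158 + 50) = 49861*(-49108) = -2448573988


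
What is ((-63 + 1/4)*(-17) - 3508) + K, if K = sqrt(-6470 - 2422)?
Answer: -9765/4 + 6*I*sqrt(247) ≈ -2441.3 + 94.297*I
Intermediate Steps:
K = 6*I*sqrt(247) (K = sqrt(-8892) = 6*I*sqrt(247) ≈ 94.297*I)
((-63 + 1/4)*(-17) - 3508) + K = ((-63 + 1/4)*(-17) - 3508) + 6*I*sqrt(247) = (-251/4*(-17) - 3508) + 6*I*sqrt(247) = (4267/4 - 3508) + 6*I*sqrt(247) = -9765/4 + 6*I*sqrt(247)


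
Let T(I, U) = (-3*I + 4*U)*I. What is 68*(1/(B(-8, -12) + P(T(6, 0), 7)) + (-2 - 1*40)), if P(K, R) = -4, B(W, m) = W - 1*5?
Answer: -2860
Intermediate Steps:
T(I, U) = I*(-3*I + 4*U)
B(W, m) = -5 + W (B(W, m) = W - 5 = -5 + W)
68*(1/(B(-8, -12) + P(T(6, 0), 7)) + (-2 - 1*40)) = 68*(1/((-5 - 8) - 4) + (-2 - 1*40)) = 68*(1/(-13 - 4) + (-2 - 40)) = 68*(1/(-17) - 42) = 68*(-1/17 - 42) = 68*(-715/17) = -2860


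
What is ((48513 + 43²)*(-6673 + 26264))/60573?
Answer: 986641942/60573 ≈ 16288.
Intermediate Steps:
((48513 + 43²)*(-6673 + 26264))/60573 = ((48513 + 1849)*19591)*(1/60573) = (50362*19591)*(1/60573) = 986641942*(1/60573) = 986641942/60573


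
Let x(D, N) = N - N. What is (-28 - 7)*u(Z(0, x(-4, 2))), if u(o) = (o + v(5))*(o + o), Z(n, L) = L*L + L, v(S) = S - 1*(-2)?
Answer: 0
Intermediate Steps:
x(D, N) = 0
v(S) = 2 + S (v(S) = S + 2 = 2 + S)
Z(n, L) = L + L² (Z(n, L) = L² + L = L + L²)
u(o) = 2*o*(7 + o) (u(o) = (o + (2 + 5))*(o + o) = (o + 7)*(2*o) = (7 + o)*(2*o) = 2*o*(7 + o))
(-28 - 7)*u(Z(0, x(-4, 2))) = (-28 - 7)*(2*(0*(1 + 0))*(7 + 0*(1 + 0))) = -70*0*1*(7 + 0*1) = -70*0*(7 + 0) = -70*0*7 = -35*0 = 0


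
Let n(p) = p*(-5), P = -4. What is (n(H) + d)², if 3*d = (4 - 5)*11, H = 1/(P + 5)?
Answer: 676/9 ≈ 75.111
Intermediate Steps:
H = 1 (H = 1/(-4 + 5) = 1/1 = 1)
d = -11/3 (d = ((4 - 5)*11)/3 = (-1*11)/3 = (⅓)*(-11) = -11/3 ≈ -3.6667)
n(p) = -5*p
(n(H) + d)² = (-5*1 - 11/3)² = (-5 - 11/3)² = (-26/3)² = 676/9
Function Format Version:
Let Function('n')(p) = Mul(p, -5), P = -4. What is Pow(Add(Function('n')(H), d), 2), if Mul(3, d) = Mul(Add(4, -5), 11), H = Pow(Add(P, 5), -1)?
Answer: Rational(676, 9) ≈ 75.111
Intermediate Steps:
H = 1 (H = Pow(Add(-4, 5), -1) = Pow(1, -1) = 1)
d = Rational(-11, 3) (d = Mul(Rational(1, 3), Mul(Add(4, -5), 11)) = Mul(Rational(1, 3), Mul(-1, 11)) = Mul(Rational(1, 3), -11) = Rational(-11, 3) ≈ -3.6667)
Function('n')(p) = Mul(-5, p)
Pow(Add(Function('n')(H), d), 2) = Pow(Add(Mul(-5, 1), Rational(-11, 3)), 2) = Pow(Add(-5, Rational(-11, 3)), 2) = Pow(Rational(-26, 3), 2) = Rational(676, 9)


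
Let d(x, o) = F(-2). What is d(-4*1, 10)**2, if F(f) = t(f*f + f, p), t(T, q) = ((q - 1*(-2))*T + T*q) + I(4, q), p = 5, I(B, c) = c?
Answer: 841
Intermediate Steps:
t(T, q) = q + T*q + T*(2 + q) (t(T, q) = ((q - 1*(-2))*T + T*q) + q = ((q + 2)*T + T*q) + q = ((2 + q)*T + T*q) + q = (T*(2 + q) + T*q) + q = (T*q + T*(2 + q)) + q = q + T*q + T*(2 + q))
F(f) = 5 + 12*f + 12*f**2 (F(f) = 5 + 2*(f*f + f) + 2*(f*f + f)*5 = 5 + 2*(f**2 + f) + 2*(f**2 + f)*5 = 5 + 2*(f + f**2) + 2*(f + f**2)*5 = 5 + (2*f + 2*f**2) + (10*f + 10*f**2) = 5 + 12*f + 12*f**2)
d(x, o) = 29 (d(x, o) = 5 + 12*(-2)*(1 - 2) = 5 + 12*(-2)*(-1) = 5 + 24 = 29)
d(-4*1, 10)**2 = 29**2 = 841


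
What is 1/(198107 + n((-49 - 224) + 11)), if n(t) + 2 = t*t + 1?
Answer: 1/266750 ≈ 3.7488e-6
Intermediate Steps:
n(t) = -1 + t² (n(t) = -2 + (t*t + 1) = -2 + (t² + 1) = -2 + (1 + t²) = -1 + t²)
1/(198107 + n((-49 - 224) + 11)) = 1/(198107 + (-1 + ((-49 - 224) + 11)²)) = 1/(198107 + (-1 + (-273 + 11)²)) = 1/(198107 + (-1 + (-262)²)) = 1/(198107 + (-1 + 68644)) = 1/(198107 + 68643) = 1/266750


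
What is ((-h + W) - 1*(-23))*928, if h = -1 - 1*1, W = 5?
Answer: 27840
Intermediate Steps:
h = -2 (h = -1 - 1 = -2)
((-h + W) - 1*(-23))*928 = ((-1*(-2) + 5) - 1*(-23))*928 = ((2 + 5) + 23)*928 = (7 + 23)*928 = 30*928 = 27840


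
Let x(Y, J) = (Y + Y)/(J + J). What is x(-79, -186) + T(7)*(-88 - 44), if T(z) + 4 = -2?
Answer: 147391/186 ≈ 792.42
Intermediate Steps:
T(z) = -6 (T(z) = -4 - 2 = -6)
x(Y, J) = Y/J (x(Y, J) = (2*Y)/((2*J)) = (2*Y)*(1/(2*J)) = Y/J)
x(-79, -186) + T(7)*(-88 - 44) = -79/(-186) - 6*(-88 - 44) = -79*(-1/186) - 6*(-132) = 79/186 + 792 = 147391/186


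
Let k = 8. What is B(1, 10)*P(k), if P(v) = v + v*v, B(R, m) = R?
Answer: 72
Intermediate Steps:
P(v) = v + v**2
B(1, 10)*P(k) = 1*(8*(1 + 8)) = 1*(8*9) = 1*72 = 72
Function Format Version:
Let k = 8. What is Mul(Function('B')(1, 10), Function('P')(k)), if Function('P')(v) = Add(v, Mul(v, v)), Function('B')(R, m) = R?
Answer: 72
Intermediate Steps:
Function('P')(v) = Add(v, Pow(v, 2))
Mul(Function('B')(1, 10), Function('P')(k)) = Mul(1, Mul(8, Add(1, 8))) = Mul(1, Mul(8, 9)) = Mul(1, 72) = 72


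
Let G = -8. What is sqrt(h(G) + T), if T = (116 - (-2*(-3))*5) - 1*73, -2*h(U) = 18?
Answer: 2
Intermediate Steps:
h(U) = -9 (h(U) = -1/2*18 = -9)
T = 13 (T = (116 - 6*5) - 73 = (116 - 1*30) - 73 = (116 - 30) - 73 = 86 - 73 = 13)
sqrt(h(G) + T) = sqrt(-9 + 13) = sqrt(4) = 2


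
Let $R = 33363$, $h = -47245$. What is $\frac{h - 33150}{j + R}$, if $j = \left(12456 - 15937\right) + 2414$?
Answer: $- \frac{80395}{32296} \approx -2.4893$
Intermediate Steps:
$j = -1067$ ($j = -3481 + 2414 = -1067$)
$\frac{h - 33150}{j + R} = \frac{-47245 - 33150}{-1067 + 33363} = - \frac{80395}{32296}$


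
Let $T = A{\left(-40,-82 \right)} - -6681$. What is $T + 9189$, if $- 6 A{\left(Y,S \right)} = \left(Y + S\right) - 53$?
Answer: $\frac{95395}{6} \approx 15899.0$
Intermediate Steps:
$A{\left(Y,S \right)} = \frac{53}{6} - \frac{S}{6} - \frac{Y}{6}$ ($A{\left(Y,S \right)} = - \frac{\left(Y + S\right) - 53}{6} = - \frac{\left(S + Y\right) - 53}{6} = - \frac{-53 + S + Y}{6} = \frac{53}{6} - \frac{S}{6} - \frac{Y}{6}$)
$T = \frac{40261}{6}$ ($T = \left(\frac{53}{6} - - \frac{41}{3} - - \frac{20}{3}\right) - -6681 = \left(\frac{53}{6} + \frac{41}{3} + \frac{20}{3}\right) + 6681 = \frac{175}{6} + 6681 = \frac{40261}{6} \approx 6710.2$)
$T + 9189 = \frac{40261}{6} + 9189 = \frac{95395}{6}$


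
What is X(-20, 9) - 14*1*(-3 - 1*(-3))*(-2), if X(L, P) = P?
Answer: 9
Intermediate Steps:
X(-20, 9) - 14*1*(-3 - 1*(-3))*(-2) = 9 - 14*1*(-3 - 1*(-3))*(-2) = 9 - 14*1*(-3 + 3)*(-2) = 9 - 14*1*0*(-2) = 9 - 0*(-2) = 9 - 14*0 = 9 + 0 = 9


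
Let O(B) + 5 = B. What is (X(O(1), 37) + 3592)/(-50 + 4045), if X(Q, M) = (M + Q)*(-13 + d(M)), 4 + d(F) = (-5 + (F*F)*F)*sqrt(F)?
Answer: 3031/3995 + 1671384*sqrt(37)/3995 ≈ 2545.6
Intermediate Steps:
O(B) = -5 + B
d(F) = -4 + sqrt(F)*(-5 + F**3) (d(F) = -4 + (-5 + (F*F)*F)*sqrt(F) = -4 + (-5 + F**2*F)*sqrt(F) = -4 + (-5 + F**3)*sqrt(F) = -4 + sqrt(F)*(-5 + F**3))
X(Q, M) = (M + Q)*(-17 + M**(7/2) - 5*sqrt(M)) (X(Q, M) = (M + Q)*(-13 + (-4 + M**(7/2) - 5*sqrt(M))) = (M + Q)*(-17 + M**(7/2) - 5*sqrt(M)))
(X(O(1), 37) + 3592)/(-50 + 4045) = ((37**(9/2) - 17*37 - 17*(-5 + 1) - 185*sqrt(37) + (-5 + 1)*37**(7/2) - 5*(-5 + 1)*sqrt(37)) + 3592)/(-50 + 4045) = ((1874161*sqrt(37) - 629 - 17*(-4) - 185*sqrt(37) - 202612*sqrt(37) - 5*(-4)*sqrt(37)) + 3592)/3995 = ((1874161*sqrt(37) - 629 + 68 - 185*sqrt(37) - 202612*sqrt(37) + 20*sqrt(37)) + 3592)*(1/3995) = ((-561 + 1671384*sqrt(37)) + 3592)*(1/3995) = (3031 + 1671384*sqrt(37))*(1/3995) = 3031/3995 + 1671384*sqrt(37)/3995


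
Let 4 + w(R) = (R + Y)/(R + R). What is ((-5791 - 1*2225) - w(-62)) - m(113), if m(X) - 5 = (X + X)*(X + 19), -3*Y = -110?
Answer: -3519976/93 ≈ -37849.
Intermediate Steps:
Y = 110/3 (Y = -1/3*(-110) = 110/3 ≈ 36.667)
m(X) = 5 + 2*X*(19 + X) (m(X) = 5 + (X + X)*(X + 19) = 5 + (2*X)*(19 + X) = 5 + 2*X*(19 + X))
w(R) = -4 + (110/3 + R)/(2*R) (w(R) = -4 + (R + 110/3)/(R + R) = -4 + (110/3 + R)/((2*R)) = -4 + (110/3 + R)*(1/(2*R)) = -4 + (110/3 + R)/(2*R))
((-5791 - 1*2225) - w(-62)) - m(113) = ((-5791 - 1*2225) - (110 - 21*(-62))/(6*(-62))) - (5 + 2*113**2 + 38*113) = ((-5791 - 2225) - (-1)*(110 + 1302)/(6*62)) - (5 + 2*12769 + 4294) = (-8016 - (-1)*1412/(6*62)) - (5 + 25538 + 4294) = (-8016 - 1*(-353/93)) - 1*29837 = (-8016 + 353/93) - 29837 = -745135/93 - 29837 = -3519976/93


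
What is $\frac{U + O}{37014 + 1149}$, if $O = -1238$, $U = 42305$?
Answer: $\frac{13689}{12721} \approx 1.0761$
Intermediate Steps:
$\frac{U + O}{37014 + 1149} = \frac{42305 - 1238}{37014 + 1149} = \frac{41067}{38163} = 41067 \cdot \frac{1}{38163} = \frac{13689}{12721}$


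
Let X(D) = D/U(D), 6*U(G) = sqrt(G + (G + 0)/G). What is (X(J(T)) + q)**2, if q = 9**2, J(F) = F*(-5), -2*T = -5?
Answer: 139653/23 + 12150*I*sqrt(46)/23 ≈ 6071.9 + 3582.8*I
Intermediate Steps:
T = 5/2 (T = -1/2*(-5) = 5/2 ≈ 2.5000)
U(G) = sqrt(1 + G)/6 (U(G) = sqrt(G + (G + 0)/G)/6 = sqrt(G + G/G)/6 = sqrt(G + 1)/6 = sqrt(1 + G)/6)
J(F) = -5*F
q = 81
X(D) = 6*D/sqrt(1 + D) (X(D) = D/((sqrt(1 + D)/6)) = D*(6/sqrt(1 + D)) = 6*D/sqrt(1 + D))
(X(J(T)) + q)**2 = (6*(-5*5/2)/sqrt(1 - 5*5/2) + 81)**2 = (6*(-25/2)/sqrt(1 - 25/2) + 81)**2 = (6*(-25/2)/sqrt(-23/2) + 81)**2 = (6*(-25/2)*(-I*sqrt(46)/23) + 81)**2 = (75*I*sqrt(46)/23 + 81)**2 = (81 + 75*I*sqrt(46)/23)**2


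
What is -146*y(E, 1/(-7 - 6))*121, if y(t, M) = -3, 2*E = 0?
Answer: 52998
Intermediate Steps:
E = 0 (E = (½)*0 = 0)
-146*y(E, 1/(-7 - 6))*121 = -146*(-3)*121 = 438*121 = 52998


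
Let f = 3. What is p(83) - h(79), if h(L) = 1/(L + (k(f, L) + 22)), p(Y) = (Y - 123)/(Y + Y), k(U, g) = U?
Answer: -2163/8632 ≈ -0.25058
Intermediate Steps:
p(Y) = (-123 + Y)/(2*Y) (p(Y) = (-123 + Y)/((2*Y)) = (-123 + Y)*(1/(2*Y)) = (-123 + Y)/(2*Y))
h(L) = 1/(25 + L) (h(L) = 1/(L + (3 + 22)) = 1/(L + 25) = 1/(25 + L))
p(83) - h(79) = (1/2)*(-123 + 83)/83 - 1/(25 + 79) = (1/2)*(1/83)*(-40) - 1/104 = -20/83 - 1*1/104 = -20/83 - 1/104 = -2163/8632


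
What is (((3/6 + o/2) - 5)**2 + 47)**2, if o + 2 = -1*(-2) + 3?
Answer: 3136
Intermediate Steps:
o = 3 (o = -2 + (-1*(-2) + 3) = -2 + (2 + 3) = -2 + 5 = 3)
(((3/6 + o/2) - 5)**2 + 47)**2 = (((3/6 + 3/2) - 5)**2 + 47)**2 = (((3*(1/6) + 3*(1/2)) - 5)**2 + 47)**2 = (((1/2 + 3/2) - 5)**2 + 47)**2 = ((2 - 5)**2 + 47)**2 = ((-3)**2 + 47)**2 = (9 + 47)**2 = 56**2 = 3136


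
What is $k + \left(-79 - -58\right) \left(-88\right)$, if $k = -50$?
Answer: $1798$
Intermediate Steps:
$k + \left(-79 - -58\right) \left(-88\right) = -50 + \left(-79 - -58\right) \left(-88\right) = -50 + \left(-79 + 58\right) \left(-88\right) = -50 - -1848 = -50 + 1848 = 1798$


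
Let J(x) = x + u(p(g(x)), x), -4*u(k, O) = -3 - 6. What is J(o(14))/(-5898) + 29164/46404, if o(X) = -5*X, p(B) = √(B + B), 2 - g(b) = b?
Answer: 58384381/91230264 ≈ 0.63997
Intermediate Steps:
g(b) = 2 - b
p(B) = √2*√B (p(B) = √(2*B) = √2*√B)
u(k, O) = 9/4 (u(k, O) = -(-3 - 6)/4 = -¼*(-9) = 9/4)
J(x) = 9/4 + x (J(x) = x + 9/4 = 9/4 + x)
J(o(14))/(-5898) + 29164/46404 = (9/4 - 5*14)/(-5898) + 29164/46404 = (9/4 - 70)*(-1/5898) + 29164*(1/46404) = -271/4*(-1/5898) + 7291/11601 = 271/23592 + 7291/11601 = 58384381/91230264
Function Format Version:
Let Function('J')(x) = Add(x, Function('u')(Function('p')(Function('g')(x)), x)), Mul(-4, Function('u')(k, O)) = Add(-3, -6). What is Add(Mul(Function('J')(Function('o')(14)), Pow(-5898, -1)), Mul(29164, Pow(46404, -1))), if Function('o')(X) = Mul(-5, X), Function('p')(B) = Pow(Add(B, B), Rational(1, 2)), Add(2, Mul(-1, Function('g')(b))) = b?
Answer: Rational(58384381, 91230264) ≈ 0.63997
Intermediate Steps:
Function('g')(b) = Add(2, Mul(-1, b))
Function('p')(B) = Mul(Pow(2, Rational(1, 2)), Pow(B, Rational(1, 2))) (Function('p')(B) = Pow(Mul(2, B), Rational(1, 2)) = Mul(Pow(2, Rational(1, 2)), Pow(B, Rational(1, 2))))
Function('u')(k, O) = Rational(9, 4) (Function('u')(k, O) = Mul(Rational(-1, 4), Add(-3, -6)) = Mul(Rational(-1, 4), -9) = Rational(9, 4))
Function('J')(x) = Add(Rational(9, 4), x) (Function('J')(x) = Add(x, Rational(9, 4)) = Add(Rational(9, 4), x))
Add(Mul(Function('J')(Function('o')(14)), Pow(-5898, -1)), Mul(29164, Pow(46404, -1))) = Add(Mul(Add(Rational(9, 4), Mul(-5, 14)), Pow(-5898, -1)), Mul(29164, Pow(46404, -1))) = Add(Mul(Add(Rational(9, 4), -70), Rational(-1, 5898)), Mul(29164, Rational(1, 46404))) = Add(Mul(Rational(-271, 4), Rational(-1, 5898)), Rational(7291, 11601)) = Add(Rational(271, 23592), Rational(7291, 11601)) = Rational(58384381, 91230264)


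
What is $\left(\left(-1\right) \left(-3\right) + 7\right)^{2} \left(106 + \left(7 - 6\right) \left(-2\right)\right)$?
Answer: $10400$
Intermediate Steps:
$\left(\left(-1\right) \left(-3\right) + 7\right)^{2} \left(106 + \left(7 - 6\right) \left(-2\right)\right) = \left(3 + 7\right)^{2} \left(106 + 1 \left(-2\right)\right) = 10^{2} \left(106 - 2\right) = 100 \cdot 104 = 10400$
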